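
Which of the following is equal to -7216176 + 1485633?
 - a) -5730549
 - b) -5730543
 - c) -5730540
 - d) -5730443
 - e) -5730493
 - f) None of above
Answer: b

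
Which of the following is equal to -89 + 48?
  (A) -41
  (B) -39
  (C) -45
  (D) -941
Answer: A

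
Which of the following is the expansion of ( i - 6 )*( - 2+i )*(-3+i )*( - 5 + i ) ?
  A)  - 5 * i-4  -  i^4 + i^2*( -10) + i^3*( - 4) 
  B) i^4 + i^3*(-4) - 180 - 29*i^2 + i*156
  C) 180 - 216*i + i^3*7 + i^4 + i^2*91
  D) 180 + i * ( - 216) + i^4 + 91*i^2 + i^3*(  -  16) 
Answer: D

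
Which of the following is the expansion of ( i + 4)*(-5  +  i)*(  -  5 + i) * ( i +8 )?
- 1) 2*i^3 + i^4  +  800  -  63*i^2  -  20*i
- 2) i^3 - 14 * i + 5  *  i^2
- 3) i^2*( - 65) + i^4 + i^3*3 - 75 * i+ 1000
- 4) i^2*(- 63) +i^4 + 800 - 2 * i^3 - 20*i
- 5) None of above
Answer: 1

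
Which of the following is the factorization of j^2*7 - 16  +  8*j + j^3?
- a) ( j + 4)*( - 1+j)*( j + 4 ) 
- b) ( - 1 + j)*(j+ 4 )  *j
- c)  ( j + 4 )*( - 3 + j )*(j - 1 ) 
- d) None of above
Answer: a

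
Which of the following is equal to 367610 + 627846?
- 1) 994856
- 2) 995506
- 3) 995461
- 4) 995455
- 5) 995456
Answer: 5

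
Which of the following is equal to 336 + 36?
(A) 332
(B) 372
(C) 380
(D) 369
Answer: B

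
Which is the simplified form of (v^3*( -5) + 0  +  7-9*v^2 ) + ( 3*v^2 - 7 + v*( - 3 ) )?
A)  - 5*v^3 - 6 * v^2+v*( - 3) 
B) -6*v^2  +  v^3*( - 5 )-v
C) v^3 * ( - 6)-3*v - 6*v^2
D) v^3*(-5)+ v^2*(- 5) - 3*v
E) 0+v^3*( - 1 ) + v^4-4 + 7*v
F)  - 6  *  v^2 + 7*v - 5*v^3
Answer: A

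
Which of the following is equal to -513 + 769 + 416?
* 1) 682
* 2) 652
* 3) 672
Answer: 3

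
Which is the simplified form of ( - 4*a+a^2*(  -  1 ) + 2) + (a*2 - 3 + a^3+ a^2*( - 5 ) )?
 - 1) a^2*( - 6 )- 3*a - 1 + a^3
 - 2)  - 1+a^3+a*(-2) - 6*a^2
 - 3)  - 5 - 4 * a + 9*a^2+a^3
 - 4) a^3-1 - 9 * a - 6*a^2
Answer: 2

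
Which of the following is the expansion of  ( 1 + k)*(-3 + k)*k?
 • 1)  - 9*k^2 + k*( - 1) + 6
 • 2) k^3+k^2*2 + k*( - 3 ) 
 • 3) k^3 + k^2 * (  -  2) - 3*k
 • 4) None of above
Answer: 3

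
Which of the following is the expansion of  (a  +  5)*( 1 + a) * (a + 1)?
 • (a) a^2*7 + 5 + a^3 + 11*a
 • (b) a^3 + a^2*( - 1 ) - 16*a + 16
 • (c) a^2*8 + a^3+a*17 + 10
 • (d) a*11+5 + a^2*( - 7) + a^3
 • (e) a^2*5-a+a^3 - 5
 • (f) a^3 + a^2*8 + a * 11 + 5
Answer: a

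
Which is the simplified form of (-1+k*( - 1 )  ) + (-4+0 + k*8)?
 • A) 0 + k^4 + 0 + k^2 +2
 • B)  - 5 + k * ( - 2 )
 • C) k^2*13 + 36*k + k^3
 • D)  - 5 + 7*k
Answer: D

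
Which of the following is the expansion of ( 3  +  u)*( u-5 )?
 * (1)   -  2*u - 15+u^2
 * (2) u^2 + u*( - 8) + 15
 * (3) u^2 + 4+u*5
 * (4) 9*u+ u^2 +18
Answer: 1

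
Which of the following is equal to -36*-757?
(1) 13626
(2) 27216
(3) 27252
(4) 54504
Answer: 3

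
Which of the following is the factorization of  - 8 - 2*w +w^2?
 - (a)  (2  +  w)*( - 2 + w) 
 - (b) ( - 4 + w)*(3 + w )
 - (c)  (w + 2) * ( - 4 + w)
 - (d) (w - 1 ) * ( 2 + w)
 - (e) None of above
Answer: c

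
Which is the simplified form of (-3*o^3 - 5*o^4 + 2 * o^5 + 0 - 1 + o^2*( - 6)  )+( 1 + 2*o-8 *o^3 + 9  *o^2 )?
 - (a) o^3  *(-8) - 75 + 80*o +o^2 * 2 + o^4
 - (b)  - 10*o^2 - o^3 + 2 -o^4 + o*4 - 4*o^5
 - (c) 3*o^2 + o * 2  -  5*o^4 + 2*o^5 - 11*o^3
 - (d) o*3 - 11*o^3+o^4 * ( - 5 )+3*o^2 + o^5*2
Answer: c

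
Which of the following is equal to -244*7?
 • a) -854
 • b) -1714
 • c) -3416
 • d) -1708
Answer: d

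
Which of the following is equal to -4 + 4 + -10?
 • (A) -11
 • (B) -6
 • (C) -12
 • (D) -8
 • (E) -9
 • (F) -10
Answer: F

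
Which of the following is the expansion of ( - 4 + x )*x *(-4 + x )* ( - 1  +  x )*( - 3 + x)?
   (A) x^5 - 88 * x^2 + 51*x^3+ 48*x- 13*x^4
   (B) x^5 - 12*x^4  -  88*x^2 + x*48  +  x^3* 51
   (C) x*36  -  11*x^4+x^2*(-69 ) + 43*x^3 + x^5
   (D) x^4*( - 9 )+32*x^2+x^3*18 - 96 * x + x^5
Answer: B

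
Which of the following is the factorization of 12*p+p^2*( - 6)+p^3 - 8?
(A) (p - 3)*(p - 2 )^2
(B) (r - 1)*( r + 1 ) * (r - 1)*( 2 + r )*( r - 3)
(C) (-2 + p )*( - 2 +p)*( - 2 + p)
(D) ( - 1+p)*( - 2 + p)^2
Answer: C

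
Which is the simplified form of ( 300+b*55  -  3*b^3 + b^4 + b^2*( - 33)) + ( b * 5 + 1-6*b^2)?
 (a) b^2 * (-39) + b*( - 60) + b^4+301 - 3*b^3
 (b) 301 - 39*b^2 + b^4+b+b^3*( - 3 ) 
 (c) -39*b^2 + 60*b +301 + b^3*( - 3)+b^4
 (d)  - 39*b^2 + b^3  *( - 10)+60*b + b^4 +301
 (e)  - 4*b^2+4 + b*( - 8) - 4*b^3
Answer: c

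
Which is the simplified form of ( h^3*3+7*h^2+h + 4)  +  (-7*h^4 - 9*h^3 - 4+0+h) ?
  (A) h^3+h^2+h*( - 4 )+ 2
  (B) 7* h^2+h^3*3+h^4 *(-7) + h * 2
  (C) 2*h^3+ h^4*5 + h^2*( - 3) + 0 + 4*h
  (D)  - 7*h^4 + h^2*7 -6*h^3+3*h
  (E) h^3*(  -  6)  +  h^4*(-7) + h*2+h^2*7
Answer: E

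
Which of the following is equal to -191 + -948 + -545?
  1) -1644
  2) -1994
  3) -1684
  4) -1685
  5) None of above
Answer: 3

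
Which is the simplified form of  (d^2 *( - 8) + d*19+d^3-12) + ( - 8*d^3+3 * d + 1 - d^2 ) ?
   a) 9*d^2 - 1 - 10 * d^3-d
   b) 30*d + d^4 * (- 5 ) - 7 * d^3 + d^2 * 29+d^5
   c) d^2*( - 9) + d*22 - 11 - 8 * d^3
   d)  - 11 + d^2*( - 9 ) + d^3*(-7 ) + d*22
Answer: d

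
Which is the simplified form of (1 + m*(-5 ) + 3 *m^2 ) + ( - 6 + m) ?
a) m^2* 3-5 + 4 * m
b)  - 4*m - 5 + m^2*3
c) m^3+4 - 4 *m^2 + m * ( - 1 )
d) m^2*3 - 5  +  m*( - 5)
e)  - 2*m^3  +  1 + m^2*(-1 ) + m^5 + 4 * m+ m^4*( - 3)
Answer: b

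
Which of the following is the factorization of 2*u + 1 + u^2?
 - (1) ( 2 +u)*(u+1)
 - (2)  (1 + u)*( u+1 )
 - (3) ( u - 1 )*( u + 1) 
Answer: 2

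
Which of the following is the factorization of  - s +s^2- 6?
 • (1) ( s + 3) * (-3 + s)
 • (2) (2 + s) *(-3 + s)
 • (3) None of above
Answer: 2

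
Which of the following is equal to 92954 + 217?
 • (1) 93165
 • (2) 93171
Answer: 2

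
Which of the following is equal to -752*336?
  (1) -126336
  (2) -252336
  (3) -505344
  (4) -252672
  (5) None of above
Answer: 4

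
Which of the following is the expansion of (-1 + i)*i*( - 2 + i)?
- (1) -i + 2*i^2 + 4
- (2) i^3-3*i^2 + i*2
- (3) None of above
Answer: 2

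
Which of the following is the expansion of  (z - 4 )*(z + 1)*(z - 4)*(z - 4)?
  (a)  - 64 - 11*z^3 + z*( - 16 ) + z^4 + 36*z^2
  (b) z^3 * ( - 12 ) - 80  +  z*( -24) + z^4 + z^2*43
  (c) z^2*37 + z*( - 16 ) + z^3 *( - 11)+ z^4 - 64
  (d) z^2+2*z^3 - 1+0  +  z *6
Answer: a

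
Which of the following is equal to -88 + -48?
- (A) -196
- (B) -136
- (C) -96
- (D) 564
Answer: B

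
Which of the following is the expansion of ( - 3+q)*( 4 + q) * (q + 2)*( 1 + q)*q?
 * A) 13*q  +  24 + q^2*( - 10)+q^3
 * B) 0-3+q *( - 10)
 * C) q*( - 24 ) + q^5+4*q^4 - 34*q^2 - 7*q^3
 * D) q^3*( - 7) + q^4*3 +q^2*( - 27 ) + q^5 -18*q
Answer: C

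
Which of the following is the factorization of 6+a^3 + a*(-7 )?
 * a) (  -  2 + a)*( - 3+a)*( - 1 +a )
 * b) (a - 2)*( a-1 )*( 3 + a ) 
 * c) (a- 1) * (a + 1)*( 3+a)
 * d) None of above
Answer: b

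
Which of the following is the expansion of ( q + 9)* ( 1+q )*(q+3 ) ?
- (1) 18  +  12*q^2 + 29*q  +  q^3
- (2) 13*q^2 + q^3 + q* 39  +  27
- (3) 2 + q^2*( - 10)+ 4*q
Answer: 2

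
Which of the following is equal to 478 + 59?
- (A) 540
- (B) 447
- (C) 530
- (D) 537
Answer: D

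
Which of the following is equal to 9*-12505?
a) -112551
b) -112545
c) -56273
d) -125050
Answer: b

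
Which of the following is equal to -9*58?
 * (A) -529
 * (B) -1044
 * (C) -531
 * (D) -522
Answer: D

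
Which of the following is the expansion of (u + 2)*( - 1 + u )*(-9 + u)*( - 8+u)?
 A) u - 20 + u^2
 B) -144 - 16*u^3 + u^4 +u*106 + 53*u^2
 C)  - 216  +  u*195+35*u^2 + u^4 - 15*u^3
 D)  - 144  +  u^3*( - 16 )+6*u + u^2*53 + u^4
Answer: B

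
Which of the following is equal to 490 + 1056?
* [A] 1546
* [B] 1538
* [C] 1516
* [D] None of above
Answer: A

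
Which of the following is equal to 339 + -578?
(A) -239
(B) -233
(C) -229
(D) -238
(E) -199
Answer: A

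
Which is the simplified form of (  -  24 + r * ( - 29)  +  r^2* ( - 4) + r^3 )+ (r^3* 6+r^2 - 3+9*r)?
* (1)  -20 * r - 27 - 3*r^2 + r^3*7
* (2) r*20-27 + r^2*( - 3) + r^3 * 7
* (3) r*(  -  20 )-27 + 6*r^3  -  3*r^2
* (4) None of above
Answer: 1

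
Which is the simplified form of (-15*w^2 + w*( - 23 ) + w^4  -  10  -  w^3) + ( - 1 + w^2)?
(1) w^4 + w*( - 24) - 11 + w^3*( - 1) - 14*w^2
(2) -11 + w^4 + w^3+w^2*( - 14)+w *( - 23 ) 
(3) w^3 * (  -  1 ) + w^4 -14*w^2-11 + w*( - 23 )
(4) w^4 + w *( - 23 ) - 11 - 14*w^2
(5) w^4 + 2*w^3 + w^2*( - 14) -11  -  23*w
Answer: 3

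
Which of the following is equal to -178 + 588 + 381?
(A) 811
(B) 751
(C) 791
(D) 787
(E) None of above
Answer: C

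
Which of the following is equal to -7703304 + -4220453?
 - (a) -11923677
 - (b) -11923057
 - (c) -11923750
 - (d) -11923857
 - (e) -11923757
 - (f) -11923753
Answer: e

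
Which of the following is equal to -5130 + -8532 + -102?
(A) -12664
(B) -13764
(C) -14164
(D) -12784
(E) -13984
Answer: B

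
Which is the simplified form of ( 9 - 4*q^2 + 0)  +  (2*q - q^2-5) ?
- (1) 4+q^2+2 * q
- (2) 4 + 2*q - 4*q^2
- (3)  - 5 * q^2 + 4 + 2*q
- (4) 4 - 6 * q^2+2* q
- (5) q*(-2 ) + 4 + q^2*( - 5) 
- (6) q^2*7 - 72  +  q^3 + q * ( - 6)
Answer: 3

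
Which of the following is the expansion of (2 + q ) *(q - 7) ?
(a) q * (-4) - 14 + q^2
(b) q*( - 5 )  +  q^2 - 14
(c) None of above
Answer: b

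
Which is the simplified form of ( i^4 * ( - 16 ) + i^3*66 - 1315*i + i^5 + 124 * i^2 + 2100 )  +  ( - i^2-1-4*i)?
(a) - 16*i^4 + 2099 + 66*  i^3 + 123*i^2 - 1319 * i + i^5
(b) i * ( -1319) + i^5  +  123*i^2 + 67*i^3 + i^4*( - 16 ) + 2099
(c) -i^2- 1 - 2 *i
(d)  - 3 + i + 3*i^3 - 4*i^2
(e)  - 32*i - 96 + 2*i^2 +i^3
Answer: a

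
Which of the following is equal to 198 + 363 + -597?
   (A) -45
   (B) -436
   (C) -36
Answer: C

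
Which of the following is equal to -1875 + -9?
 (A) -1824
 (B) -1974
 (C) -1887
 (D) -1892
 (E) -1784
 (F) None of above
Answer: F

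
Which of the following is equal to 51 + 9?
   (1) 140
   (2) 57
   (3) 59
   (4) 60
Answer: 4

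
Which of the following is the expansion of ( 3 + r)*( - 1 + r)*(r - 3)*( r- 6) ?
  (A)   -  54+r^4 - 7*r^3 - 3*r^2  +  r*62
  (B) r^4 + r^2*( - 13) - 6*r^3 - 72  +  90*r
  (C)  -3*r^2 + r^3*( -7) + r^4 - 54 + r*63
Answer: C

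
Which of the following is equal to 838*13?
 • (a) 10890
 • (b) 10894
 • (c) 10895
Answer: b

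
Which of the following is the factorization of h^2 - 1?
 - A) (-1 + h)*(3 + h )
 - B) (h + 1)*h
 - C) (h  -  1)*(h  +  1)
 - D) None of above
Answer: C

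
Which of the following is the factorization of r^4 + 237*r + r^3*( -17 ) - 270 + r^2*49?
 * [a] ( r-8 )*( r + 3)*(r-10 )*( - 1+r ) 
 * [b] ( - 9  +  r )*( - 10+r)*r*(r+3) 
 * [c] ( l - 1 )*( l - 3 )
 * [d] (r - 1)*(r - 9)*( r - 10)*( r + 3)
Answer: d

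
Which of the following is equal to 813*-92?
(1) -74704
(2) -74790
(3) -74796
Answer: 3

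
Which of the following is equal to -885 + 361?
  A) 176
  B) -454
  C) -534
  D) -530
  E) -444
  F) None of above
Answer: F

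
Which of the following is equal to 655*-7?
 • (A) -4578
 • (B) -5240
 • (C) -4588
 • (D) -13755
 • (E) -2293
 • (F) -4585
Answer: F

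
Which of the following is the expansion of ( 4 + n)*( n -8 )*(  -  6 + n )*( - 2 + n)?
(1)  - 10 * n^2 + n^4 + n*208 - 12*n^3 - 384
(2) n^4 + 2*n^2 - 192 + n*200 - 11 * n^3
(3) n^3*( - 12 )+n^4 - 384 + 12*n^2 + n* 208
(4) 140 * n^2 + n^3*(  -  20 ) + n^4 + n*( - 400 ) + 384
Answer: 3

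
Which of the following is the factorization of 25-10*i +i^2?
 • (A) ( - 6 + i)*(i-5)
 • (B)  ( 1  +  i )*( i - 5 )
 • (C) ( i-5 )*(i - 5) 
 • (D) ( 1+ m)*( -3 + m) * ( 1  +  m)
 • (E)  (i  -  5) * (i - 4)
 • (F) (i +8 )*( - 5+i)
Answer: C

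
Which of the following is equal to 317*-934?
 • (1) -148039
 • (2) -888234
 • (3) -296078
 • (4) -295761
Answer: 3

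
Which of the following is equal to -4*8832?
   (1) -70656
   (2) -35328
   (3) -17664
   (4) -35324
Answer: 2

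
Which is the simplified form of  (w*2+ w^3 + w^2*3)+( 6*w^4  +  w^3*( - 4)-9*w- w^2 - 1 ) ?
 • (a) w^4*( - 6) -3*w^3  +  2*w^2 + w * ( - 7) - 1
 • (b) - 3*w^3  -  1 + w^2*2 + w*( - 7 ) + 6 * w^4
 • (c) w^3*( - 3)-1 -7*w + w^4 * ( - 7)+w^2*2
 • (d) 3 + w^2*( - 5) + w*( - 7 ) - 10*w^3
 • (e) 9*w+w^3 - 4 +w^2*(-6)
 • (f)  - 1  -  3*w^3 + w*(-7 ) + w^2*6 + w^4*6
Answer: b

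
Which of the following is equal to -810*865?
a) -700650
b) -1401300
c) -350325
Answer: a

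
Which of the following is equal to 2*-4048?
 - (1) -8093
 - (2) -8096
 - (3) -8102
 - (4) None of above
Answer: 2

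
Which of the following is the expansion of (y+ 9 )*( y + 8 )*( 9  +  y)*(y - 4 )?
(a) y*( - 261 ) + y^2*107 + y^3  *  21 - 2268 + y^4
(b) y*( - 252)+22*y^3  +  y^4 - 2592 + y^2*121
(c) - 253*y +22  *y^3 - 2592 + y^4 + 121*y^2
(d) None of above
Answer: b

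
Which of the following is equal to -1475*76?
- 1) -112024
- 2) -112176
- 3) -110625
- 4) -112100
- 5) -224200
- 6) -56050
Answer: 4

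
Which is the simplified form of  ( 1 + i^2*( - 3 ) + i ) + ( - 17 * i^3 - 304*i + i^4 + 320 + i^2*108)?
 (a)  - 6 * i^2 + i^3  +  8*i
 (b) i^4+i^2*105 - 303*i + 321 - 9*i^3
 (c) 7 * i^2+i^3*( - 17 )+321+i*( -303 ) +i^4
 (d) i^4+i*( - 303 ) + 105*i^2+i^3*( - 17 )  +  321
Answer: d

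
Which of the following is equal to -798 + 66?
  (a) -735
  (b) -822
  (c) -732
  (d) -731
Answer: c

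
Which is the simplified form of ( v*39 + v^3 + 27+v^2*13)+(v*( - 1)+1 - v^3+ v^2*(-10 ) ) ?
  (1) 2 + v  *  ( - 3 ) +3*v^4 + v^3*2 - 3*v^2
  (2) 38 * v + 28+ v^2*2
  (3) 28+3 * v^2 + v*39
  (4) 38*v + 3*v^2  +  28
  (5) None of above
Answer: 4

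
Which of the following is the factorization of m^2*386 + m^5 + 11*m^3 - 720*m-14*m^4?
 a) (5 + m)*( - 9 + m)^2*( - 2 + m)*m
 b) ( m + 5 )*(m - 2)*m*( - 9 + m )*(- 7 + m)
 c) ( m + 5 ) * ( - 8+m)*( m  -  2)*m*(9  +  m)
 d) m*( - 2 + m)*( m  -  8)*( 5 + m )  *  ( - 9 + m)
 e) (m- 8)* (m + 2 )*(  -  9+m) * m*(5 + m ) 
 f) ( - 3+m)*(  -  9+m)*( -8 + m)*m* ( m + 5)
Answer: d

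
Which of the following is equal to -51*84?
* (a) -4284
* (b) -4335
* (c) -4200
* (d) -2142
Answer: a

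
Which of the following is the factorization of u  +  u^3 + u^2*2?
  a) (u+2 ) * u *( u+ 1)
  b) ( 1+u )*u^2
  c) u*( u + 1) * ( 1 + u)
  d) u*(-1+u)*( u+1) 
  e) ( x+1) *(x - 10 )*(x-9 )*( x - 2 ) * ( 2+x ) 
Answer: c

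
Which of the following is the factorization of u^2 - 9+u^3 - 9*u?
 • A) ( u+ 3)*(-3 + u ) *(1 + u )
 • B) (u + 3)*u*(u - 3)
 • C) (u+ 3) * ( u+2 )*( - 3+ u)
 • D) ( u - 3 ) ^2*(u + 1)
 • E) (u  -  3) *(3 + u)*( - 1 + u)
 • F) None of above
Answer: A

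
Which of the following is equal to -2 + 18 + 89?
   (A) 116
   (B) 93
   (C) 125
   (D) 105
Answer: D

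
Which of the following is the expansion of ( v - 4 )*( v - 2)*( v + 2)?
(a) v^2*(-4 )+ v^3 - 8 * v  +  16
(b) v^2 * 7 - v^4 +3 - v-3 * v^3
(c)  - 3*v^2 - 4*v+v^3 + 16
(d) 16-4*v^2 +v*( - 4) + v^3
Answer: d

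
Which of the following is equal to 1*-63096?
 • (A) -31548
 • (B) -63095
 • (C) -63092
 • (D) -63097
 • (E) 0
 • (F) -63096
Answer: F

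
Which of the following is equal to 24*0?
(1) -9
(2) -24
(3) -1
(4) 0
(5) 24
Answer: 4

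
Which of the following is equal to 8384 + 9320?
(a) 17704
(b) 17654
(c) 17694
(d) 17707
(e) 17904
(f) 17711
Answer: a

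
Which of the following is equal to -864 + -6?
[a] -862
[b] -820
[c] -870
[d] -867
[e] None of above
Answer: c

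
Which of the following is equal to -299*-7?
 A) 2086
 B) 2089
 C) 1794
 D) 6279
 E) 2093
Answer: E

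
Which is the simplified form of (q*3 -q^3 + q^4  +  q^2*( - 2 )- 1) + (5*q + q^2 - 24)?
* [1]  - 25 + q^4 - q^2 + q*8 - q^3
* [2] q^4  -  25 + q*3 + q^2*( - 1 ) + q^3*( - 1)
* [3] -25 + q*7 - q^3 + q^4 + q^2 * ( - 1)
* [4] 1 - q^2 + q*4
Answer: 1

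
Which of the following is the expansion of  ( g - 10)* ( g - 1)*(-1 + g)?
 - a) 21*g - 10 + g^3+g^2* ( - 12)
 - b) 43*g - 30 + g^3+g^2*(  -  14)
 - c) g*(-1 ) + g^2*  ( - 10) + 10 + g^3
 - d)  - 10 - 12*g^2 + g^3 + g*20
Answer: a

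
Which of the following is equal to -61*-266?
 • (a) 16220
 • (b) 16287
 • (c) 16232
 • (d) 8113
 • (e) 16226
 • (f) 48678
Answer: e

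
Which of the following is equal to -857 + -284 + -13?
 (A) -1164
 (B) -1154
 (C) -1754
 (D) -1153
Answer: B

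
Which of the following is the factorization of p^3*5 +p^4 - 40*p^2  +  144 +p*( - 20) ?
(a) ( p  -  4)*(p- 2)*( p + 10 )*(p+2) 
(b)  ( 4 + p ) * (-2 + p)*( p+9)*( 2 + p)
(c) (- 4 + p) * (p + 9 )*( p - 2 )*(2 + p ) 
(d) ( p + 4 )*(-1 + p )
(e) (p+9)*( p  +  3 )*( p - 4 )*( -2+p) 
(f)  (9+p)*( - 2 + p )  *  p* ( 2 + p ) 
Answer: c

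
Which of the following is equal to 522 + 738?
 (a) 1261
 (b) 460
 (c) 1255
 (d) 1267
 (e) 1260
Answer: e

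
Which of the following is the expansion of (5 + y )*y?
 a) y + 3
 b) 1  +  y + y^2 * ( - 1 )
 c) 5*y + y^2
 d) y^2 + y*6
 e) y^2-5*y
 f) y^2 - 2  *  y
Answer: c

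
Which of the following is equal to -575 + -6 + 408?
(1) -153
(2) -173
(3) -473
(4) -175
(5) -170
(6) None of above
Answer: 2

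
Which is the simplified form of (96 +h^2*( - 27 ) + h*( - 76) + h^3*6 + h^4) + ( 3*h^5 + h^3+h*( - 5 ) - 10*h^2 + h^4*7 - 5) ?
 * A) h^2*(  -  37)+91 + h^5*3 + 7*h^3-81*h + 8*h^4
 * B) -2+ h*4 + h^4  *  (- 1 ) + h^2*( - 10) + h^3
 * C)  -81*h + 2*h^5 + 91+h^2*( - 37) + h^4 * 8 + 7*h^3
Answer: A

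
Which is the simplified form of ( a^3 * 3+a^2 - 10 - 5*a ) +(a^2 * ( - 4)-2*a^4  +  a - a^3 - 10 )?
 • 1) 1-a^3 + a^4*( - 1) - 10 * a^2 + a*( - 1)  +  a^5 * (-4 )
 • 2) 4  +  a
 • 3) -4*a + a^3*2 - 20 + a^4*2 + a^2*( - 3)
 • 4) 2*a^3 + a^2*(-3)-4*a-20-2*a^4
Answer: 4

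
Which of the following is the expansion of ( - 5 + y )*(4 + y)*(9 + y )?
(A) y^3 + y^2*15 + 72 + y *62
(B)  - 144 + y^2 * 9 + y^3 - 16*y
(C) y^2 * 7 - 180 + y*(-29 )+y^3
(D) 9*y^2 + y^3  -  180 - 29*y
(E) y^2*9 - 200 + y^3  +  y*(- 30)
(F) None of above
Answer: F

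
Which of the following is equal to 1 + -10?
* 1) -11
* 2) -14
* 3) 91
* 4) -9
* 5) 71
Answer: 4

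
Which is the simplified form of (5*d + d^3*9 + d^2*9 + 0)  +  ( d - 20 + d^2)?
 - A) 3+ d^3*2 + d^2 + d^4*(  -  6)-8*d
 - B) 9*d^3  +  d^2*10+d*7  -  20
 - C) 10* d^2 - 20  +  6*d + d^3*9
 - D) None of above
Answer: C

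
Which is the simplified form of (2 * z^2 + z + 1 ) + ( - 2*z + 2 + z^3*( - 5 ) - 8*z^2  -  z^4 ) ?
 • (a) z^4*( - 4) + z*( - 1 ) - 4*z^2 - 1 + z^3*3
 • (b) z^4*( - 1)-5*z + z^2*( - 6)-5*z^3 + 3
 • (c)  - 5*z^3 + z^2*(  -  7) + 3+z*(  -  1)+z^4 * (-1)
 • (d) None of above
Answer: d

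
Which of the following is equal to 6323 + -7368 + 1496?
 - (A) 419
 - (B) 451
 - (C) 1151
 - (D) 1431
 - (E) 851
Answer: B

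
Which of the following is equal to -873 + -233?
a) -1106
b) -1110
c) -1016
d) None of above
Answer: a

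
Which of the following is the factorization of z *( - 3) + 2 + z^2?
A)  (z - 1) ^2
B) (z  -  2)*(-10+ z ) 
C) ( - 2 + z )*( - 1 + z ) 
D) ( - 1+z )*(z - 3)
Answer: C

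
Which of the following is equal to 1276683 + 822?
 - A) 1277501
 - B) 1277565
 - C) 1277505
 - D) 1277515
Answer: C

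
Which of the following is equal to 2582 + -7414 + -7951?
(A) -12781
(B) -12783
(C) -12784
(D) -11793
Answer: B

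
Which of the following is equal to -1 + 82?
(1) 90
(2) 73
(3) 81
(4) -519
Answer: 3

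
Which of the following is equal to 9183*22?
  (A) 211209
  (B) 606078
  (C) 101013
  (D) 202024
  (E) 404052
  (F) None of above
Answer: F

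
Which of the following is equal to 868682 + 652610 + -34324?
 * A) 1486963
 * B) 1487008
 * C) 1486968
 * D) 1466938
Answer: C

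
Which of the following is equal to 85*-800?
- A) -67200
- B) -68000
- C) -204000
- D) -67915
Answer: B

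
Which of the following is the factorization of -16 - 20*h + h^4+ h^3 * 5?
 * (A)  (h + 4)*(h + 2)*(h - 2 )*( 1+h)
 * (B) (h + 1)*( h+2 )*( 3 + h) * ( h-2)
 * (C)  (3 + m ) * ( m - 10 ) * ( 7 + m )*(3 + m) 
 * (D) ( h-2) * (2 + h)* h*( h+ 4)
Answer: A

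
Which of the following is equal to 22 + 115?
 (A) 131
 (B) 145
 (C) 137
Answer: C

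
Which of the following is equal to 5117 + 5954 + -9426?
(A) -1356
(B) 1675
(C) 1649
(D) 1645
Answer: D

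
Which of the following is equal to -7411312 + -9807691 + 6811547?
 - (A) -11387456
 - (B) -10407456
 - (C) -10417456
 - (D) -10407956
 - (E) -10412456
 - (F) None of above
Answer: B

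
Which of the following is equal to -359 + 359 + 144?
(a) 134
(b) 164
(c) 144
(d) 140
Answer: c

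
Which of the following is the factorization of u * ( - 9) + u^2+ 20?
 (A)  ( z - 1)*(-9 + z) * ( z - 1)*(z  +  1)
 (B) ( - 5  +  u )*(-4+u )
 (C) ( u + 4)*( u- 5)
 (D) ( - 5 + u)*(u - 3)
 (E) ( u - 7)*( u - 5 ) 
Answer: B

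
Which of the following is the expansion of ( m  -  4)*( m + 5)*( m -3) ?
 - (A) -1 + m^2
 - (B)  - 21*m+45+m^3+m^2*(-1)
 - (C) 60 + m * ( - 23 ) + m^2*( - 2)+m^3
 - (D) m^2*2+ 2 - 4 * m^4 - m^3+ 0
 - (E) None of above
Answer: C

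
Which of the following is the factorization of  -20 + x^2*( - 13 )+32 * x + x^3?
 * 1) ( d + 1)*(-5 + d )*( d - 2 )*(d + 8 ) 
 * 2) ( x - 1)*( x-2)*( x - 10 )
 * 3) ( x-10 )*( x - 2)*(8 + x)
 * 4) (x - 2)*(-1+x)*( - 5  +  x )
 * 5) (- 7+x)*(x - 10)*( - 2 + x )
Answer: 2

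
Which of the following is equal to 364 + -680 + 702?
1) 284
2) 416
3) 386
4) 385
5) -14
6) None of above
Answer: 3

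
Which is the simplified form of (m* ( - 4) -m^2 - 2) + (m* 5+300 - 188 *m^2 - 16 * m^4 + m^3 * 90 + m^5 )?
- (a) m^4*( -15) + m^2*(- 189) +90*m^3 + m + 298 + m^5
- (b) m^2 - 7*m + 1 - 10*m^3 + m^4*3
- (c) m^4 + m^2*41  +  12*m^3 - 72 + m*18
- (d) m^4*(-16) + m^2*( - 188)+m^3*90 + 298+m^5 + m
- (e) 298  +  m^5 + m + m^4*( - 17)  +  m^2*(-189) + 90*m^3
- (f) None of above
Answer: f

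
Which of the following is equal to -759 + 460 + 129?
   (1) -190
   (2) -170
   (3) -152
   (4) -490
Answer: 2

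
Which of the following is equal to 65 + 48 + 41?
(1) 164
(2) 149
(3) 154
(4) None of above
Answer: 3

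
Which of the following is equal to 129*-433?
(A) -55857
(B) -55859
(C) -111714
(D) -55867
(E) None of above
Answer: A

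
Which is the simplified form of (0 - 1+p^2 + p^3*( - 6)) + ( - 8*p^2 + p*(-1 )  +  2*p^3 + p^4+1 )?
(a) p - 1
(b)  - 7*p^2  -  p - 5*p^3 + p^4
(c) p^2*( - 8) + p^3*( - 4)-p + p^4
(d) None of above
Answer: d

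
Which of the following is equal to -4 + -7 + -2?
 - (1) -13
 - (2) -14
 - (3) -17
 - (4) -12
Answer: 1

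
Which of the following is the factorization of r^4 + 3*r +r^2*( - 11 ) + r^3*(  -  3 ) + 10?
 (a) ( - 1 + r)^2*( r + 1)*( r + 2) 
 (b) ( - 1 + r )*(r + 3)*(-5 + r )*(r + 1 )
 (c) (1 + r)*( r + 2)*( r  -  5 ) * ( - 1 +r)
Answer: c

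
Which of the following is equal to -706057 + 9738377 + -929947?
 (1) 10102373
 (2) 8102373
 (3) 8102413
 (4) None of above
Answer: 2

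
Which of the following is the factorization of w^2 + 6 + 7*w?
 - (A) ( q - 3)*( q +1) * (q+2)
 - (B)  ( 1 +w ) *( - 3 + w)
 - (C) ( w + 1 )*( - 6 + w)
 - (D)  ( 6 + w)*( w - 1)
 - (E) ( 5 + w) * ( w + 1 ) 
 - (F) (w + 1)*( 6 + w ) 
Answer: F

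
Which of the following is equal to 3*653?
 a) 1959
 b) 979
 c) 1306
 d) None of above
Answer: a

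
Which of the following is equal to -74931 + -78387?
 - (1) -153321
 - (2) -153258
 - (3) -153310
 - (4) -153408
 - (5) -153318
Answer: 5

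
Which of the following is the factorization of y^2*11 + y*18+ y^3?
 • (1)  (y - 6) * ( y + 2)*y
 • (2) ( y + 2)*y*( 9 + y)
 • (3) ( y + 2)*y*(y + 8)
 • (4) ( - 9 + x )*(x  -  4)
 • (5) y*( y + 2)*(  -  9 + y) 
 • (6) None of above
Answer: 2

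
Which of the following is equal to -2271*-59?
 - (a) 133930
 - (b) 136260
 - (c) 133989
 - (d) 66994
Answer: c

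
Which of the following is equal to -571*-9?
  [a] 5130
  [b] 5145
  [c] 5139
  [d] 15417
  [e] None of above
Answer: c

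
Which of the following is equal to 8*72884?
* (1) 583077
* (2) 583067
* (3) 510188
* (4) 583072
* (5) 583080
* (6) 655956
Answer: 4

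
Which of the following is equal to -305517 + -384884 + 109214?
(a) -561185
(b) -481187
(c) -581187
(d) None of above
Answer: c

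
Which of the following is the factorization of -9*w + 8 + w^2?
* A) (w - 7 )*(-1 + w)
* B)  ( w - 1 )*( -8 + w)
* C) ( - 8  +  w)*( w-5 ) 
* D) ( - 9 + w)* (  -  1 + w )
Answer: B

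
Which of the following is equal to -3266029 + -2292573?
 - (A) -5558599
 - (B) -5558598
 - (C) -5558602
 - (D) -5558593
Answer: C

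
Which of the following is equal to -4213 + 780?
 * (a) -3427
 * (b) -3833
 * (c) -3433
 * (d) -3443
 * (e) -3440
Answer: c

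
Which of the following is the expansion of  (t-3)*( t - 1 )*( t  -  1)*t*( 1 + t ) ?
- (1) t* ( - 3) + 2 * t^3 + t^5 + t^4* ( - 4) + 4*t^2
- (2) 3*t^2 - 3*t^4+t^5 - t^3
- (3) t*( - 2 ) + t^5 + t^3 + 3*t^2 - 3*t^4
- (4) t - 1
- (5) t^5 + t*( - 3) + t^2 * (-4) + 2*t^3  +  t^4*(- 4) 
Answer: 1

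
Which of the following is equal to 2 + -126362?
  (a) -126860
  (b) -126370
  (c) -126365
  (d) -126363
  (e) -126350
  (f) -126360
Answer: f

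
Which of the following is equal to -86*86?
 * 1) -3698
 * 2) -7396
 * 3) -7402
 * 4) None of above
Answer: 2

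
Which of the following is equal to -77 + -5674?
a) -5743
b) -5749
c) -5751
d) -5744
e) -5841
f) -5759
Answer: c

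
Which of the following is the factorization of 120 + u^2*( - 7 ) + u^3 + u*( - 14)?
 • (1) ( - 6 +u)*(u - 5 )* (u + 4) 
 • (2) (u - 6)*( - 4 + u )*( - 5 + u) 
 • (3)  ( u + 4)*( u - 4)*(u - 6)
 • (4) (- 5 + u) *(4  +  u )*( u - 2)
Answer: 1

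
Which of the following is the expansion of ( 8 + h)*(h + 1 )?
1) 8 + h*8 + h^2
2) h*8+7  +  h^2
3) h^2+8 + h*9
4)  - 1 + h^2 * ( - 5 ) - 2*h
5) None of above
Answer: 3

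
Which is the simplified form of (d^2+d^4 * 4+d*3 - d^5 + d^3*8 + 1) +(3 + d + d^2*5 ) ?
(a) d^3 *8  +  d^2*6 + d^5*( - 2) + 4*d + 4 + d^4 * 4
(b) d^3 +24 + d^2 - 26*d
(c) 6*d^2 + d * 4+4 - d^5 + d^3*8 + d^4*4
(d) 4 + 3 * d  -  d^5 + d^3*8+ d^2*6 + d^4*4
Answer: c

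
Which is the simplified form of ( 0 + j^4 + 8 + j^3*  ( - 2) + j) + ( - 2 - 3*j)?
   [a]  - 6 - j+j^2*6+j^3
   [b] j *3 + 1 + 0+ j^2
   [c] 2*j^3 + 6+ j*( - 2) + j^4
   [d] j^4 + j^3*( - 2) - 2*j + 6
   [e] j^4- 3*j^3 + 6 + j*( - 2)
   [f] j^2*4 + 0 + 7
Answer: d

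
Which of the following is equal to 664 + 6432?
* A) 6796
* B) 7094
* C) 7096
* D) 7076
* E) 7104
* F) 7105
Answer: C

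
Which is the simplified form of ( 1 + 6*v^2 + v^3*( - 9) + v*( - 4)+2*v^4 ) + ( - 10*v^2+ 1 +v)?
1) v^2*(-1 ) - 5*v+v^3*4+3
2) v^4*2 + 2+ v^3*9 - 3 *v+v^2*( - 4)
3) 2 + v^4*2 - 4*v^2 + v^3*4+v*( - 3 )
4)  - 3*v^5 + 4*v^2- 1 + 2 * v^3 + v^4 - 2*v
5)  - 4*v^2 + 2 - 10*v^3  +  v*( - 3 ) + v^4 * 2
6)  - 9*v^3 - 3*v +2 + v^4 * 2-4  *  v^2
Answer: 6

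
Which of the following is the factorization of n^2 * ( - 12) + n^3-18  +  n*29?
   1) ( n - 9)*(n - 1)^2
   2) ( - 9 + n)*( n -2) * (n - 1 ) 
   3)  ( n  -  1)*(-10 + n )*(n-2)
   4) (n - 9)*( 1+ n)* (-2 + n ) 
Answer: 2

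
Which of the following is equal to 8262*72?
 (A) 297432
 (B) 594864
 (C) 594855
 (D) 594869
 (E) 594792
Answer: B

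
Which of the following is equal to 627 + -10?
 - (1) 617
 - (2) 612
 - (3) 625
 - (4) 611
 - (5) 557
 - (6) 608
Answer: 1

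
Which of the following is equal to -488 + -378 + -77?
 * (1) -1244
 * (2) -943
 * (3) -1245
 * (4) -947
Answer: 2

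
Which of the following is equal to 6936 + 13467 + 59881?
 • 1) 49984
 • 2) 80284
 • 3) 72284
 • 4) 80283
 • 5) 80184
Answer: 2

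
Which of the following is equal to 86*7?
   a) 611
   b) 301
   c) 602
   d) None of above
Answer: c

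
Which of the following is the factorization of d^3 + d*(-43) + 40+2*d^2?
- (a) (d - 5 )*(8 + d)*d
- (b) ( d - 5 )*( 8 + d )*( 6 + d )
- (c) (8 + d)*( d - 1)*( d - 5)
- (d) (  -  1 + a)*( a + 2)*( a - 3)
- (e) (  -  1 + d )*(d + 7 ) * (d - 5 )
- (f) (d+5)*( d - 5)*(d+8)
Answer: c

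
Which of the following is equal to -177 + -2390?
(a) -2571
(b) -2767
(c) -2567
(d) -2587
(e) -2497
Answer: c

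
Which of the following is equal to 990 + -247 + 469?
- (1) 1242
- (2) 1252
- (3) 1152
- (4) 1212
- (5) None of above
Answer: 4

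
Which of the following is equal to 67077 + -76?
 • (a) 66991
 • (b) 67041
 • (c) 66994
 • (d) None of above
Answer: d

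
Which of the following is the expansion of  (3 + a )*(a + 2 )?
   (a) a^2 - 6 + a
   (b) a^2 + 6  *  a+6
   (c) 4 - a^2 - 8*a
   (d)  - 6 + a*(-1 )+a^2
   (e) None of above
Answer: e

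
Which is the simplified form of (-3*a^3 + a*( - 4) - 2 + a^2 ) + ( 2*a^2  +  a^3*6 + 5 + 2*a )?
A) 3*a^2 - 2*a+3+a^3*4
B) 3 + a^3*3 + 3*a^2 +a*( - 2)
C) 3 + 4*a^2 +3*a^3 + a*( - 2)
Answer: B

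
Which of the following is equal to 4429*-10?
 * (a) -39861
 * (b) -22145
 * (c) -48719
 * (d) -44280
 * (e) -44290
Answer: e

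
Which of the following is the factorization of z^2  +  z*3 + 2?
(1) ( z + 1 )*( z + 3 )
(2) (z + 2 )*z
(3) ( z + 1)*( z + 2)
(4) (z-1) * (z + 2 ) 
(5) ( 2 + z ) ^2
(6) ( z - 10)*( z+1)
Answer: 3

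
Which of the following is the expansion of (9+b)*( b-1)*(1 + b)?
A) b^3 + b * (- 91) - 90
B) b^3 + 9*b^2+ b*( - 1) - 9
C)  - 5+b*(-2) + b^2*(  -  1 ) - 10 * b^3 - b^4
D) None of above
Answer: B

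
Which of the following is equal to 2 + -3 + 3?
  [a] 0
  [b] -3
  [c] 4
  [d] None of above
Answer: d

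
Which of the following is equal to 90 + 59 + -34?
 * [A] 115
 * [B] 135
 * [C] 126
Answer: A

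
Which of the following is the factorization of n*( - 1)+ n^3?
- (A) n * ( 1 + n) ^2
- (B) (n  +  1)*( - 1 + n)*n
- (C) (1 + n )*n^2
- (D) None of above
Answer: B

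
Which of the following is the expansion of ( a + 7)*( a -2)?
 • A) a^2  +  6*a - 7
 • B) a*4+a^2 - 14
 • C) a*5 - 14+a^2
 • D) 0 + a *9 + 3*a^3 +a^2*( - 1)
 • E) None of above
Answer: C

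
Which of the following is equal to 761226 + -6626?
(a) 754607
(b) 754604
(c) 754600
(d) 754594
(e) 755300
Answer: c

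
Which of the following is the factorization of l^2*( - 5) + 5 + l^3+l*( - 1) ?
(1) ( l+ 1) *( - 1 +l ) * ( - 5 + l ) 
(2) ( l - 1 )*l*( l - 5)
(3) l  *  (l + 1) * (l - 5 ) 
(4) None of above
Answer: 1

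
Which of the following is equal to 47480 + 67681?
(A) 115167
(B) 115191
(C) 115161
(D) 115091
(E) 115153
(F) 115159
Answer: C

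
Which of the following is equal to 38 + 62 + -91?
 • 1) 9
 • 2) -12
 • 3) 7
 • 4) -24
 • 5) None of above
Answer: 1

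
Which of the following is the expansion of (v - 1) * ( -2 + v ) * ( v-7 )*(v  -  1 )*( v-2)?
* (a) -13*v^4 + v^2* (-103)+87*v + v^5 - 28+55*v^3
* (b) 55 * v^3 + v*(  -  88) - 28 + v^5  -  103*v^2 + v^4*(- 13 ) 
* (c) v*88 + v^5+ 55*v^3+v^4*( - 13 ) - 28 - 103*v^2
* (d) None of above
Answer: c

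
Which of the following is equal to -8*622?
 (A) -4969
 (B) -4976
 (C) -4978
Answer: B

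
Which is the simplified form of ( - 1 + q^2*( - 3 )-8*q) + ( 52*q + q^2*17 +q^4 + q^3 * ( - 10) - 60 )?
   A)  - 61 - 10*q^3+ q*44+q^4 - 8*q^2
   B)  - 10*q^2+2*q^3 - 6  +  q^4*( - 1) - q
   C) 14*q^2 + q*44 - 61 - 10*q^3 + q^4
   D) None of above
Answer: C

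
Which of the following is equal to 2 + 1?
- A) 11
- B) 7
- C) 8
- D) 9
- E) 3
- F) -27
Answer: E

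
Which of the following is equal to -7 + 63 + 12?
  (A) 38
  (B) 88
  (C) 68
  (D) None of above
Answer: C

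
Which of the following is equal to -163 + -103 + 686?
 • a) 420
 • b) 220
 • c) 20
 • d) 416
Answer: a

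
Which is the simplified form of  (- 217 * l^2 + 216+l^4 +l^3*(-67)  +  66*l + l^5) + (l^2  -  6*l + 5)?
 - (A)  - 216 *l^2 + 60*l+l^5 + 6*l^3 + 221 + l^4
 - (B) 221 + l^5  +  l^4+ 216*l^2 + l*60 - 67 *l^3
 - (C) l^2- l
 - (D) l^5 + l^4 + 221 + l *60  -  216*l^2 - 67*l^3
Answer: D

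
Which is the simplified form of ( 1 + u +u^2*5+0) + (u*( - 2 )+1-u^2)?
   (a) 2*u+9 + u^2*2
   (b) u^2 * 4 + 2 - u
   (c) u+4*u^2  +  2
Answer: b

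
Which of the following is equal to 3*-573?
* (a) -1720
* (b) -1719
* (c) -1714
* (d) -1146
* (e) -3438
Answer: b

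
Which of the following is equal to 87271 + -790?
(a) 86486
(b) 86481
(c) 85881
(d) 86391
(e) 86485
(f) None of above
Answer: b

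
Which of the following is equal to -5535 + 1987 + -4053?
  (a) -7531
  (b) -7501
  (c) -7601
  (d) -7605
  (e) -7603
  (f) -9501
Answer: c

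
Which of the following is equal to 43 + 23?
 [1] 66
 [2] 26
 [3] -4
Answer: 1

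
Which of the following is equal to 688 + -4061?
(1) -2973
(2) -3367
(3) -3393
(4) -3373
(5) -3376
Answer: 4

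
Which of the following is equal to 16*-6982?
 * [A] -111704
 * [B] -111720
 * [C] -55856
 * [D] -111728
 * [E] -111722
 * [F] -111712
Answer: F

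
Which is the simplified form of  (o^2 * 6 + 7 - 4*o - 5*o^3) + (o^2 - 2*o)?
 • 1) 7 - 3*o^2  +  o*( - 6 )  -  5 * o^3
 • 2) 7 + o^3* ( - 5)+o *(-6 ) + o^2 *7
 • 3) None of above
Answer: 2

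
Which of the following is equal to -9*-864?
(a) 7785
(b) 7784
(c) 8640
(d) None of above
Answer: d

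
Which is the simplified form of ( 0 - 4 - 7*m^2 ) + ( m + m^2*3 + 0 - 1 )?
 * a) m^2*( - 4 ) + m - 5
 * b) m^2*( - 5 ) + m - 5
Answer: a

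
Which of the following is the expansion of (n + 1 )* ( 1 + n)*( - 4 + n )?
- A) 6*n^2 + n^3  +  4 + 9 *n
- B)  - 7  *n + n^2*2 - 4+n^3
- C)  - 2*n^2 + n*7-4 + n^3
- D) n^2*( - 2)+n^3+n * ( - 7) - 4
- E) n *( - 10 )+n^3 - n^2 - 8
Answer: D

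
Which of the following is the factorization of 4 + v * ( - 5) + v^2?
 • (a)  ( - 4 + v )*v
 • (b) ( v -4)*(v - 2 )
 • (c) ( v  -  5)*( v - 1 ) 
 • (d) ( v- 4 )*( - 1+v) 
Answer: d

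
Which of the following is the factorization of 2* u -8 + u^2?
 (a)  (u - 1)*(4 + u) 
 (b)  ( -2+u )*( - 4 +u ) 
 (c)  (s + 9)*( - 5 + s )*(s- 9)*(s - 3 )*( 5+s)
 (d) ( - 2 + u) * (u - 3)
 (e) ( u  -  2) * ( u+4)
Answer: e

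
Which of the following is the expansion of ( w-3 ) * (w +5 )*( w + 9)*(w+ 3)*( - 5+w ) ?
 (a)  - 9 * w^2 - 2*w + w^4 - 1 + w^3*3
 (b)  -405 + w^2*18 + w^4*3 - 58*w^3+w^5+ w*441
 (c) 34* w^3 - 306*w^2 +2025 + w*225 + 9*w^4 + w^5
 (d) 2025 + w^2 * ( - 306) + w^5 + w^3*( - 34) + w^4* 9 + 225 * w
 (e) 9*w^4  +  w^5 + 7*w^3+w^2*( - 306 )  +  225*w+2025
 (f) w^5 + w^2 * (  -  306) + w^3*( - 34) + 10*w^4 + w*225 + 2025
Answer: d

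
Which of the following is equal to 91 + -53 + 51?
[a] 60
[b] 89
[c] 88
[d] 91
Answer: b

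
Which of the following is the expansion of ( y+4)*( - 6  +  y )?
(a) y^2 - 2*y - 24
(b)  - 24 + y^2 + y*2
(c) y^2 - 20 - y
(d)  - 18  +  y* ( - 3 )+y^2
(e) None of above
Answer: a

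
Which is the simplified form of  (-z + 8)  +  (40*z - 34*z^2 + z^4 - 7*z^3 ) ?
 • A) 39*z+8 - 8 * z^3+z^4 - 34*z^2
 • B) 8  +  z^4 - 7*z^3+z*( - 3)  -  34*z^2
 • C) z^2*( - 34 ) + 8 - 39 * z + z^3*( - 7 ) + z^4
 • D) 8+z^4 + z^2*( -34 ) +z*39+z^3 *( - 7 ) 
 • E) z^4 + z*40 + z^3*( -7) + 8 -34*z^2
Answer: D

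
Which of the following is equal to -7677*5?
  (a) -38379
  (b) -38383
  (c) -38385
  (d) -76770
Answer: c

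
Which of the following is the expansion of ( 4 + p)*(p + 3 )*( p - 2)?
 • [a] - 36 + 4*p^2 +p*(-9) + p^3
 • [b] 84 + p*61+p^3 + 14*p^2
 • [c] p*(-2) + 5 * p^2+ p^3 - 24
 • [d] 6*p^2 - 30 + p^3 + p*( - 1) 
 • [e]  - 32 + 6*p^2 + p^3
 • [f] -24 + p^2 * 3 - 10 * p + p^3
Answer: c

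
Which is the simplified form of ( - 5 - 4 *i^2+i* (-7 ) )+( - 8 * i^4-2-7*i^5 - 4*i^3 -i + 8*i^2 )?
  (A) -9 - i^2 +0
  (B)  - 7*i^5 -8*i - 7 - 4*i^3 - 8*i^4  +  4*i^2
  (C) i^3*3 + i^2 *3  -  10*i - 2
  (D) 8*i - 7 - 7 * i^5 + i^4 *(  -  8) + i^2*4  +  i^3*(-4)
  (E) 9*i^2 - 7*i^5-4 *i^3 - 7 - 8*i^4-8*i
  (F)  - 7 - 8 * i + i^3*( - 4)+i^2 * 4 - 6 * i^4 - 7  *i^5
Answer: B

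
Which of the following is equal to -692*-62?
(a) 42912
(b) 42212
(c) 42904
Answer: c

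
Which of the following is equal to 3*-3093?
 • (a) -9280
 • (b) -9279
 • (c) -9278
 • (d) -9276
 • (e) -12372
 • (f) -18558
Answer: b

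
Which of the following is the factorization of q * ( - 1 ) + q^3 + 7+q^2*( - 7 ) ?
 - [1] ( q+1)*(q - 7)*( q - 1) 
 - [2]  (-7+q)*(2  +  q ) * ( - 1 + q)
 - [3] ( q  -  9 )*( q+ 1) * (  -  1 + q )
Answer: 1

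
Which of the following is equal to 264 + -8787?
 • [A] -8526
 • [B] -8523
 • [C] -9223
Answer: B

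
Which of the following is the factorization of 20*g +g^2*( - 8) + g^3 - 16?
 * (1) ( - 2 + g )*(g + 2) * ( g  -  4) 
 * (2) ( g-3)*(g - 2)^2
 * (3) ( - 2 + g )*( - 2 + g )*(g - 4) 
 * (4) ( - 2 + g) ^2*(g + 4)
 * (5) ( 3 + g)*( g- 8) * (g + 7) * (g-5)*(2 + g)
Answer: 3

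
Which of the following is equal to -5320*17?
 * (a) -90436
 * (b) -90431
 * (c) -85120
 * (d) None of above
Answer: d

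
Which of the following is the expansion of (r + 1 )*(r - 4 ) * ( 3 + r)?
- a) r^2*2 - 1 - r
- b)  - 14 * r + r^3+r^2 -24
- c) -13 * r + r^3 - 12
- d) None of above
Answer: c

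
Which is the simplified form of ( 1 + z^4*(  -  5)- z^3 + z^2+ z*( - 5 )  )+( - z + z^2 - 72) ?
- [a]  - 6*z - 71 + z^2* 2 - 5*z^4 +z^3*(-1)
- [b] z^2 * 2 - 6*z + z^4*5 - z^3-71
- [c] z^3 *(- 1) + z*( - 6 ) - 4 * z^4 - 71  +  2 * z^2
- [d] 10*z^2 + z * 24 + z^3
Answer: a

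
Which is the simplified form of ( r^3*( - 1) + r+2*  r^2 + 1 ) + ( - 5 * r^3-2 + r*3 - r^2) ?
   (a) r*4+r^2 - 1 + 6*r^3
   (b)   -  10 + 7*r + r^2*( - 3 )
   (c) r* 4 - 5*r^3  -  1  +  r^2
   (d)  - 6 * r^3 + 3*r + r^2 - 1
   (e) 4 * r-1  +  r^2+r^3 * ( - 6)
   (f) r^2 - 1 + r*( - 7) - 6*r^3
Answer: e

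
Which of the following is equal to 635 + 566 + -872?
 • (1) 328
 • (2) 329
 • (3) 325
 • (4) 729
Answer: 2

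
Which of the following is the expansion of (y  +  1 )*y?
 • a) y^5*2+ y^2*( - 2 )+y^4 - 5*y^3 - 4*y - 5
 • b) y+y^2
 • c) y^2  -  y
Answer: b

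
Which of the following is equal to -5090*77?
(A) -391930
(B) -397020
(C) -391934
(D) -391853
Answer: A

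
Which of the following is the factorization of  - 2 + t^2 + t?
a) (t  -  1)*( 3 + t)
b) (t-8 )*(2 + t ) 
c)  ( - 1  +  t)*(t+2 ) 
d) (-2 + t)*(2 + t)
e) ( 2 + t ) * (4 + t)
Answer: c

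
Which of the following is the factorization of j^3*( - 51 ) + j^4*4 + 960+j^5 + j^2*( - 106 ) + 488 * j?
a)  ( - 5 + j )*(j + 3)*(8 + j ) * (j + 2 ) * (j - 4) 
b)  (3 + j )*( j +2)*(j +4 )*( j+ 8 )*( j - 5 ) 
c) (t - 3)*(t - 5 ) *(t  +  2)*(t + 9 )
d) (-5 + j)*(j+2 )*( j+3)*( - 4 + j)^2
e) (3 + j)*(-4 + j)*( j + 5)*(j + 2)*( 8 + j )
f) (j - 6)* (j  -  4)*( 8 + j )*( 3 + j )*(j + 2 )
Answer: a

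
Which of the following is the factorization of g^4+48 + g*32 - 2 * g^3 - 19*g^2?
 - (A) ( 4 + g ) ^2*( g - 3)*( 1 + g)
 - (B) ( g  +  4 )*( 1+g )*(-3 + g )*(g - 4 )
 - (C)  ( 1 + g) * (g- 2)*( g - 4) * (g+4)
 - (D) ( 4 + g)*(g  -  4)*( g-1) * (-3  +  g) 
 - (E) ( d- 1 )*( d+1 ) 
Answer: B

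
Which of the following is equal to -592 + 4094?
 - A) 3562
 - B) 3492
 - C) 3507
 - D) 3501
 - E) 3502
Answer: E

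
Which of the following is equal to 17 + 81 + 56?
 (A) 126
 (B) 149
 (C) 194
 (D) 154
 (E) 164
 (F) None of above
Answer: D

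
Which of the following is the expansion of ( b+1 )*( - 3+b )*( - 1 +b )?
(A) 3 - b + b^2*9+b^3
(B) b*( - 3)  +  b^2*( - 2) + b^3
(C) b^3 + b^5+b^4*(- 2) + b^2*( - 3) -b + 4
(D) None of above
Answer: D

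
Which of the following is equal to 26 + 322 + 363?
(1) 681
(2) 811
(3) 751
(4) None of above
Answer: 4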